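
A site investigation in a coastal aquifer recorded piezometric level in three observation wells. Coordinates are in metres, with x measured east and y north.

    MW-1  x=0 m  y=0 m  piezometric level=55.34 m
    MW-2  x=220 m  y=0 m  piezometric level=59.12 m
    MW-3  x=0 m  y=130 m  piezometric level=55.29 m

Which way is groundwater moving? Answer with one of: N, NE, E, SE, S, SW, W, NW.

∂h/∂x = (59.12 − 55.34) / (220 − 0) = +0.01718
∂h/∂y = (55.29 − 55.34) / (130 − 0) = -0.0003846
Flow = −∇h = (-0.01718 east, +0.0003846 north), which points west.

W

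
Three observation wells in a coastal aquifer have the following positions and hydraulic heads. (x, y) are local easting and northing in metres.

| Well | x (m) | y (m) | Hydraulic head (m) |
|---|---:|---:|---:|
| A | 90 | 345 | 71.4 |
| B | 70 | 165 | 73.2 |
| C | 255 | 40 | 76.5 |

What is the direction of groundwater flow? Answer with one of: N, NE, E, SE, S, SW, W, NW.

Three-point gradient (reference A): Δ to B = (-20, -180, +1.8), Δ to C = (165, -305, +5.1).
∂h/∂x = +0.01031, ∂h/∂y = -0.01115 (det = 35800).
Flow = −∇h = (-0.01031 east, +0.01115 north), which points northwest.

NW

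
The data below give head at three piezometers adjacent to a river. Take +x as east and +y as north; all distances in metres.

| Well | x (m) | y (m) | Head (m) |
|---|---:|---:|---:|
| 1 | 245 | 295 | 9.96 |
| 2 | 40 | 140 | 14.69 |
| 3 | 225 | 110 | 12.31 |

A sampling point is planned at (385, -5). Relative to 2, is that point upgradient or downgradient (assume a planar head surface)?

Taking 1 as reference: 2−1 = (-205, -155, +4.73); 3−1 = (-20, -185, +2.35).
Solve a·Δx + b·Δy = Δh: det = (-205)·(-185) − (-20)·(-155) = 34825.
∂h/∂x = [(+4.73)·(-185) − (+2.35)·(-155)] / 34825 = -0.01467
∂h/∂y = [(-205)·(+2.35) − (-20)·(+4.73)] / 34825 = -0.01112
Head at (385, -5) = 9.96 + (-0.01467)·(140) + (-0.01112)·(-300) = 11.24 m.
That is lower than the 14.69 m at 2, so the point is downgradient.

downgradient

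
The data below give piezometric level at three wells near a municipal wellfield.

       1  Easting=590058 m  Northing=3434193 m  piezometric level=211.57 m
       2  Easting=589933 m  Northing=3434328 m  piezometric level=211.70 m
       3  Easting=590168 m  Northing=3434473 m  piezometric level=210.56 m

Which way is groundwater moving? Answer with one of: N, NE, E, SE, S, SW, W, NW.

NE

With h = a·x + b·y + c and 1 as origin, the differences give:
  (-125)·a + 135·b = +0.13
  110·a + 280·b = -1.01
Eliminate b (×280 and ×135, subtract): -49850·a = 172.750 → a = ∂h/∂x = -0.003465
Back-substitute: b = ∂h/∂y = -0.002246.
Flow = −∇h = (+0.003465 east, +0.002246 north), which points northeast.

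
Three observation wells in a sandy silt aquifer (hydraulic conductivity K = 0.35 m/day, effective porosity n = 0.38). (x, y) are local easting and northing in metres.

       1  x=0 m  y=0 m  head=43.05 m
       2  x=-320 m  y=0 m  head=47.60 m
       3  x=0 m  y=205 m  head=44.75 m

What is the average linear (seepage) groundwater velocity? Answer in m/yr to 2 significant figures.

5.5 m/yr

∂h/∂x = (47.60 − 43.05) / (-320 − 0) = -0.01422
∂h/∂y = (44.75 − 43.05) / (205 − 0) = +0.008293
|∇h| = √(-0.01422² + 0.008293²) = 0.01646
Seepage velocity v = K·i/n = 0.35 × 0.01646 / 0.38 = 0.01516 m/day = 5.537 m/yr.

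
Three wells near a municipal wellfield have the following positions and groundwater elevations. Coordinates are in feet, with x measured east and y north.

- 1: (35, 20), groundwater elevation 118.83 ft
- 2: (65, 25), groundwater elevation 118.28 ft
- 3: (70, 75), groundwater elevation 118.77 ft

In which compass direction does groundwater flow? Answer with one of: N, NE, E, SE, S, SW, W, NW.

SE

Three-point gradient (reference 1): Δ to 2 = (30, 5, -0.55), Δ to 3 = (35, 55, -0.06).
∂h/∂x = -0.02031, ∂h/∂y = +0.01183 (det = 1475).
Flow = −∇h = (+0.02031 east, -0.01183 north), which points southeast.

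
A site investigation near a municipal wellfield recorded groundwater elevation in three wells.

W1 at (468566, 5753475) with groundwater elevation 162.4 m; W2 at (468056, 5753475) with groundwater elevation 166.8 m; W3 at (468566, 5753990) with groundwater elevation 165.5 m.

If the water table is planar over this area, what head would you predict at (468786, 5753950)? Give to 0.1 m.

163.4 m

∂h/∂x = (166.8 − 162.4) / (468056 − 468566) = -0.008627
∂h/∂y = (165.5 − 162.4) / (5753990 − 5753475) = +0.006019
h(468786, 5753950) = 162.4 + (-0.008627)·(220) + (+0.006019)·(475) = 162.4 -1.898 +2.859 = 163.361 m.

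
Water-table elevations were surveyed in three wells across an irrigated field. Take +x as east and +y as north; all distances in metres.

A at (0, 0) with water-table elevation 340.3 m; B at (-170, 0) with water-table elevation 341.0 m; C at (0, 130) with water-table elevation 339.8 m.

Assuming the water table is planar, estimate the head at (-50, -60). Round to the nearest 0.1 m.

340.7 m

∂h/∂x = (341.0 − 340.3) / (-170 − 0) = -0.004118
∂h/∂y = (339.8 − 340.3) / (130 − 0) = -0.003846
h(-50, -60) = 340.3 + (-0.004118)·(-50) + (-0.003846)·(-60) = 340.3 +0.206 +0.231 = 340.737 m.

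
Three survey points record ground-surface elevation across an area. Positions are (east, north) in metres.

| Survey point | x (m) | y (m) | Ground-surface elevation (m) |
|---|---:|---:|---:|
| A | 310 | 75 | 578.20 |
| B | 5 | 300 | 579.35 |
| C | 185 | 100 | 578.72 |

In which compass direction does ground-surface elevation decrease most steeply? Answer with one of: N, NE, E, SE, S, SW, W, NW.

E

Taking A as reference: B−A = (-305, 225, +1.15); C−A = (-125, 25, +0.52).
Determinant of the coordinate differences = (-305)·25 − (-125)·225 = 20500.
∂z/∂x = [(+1.15)·25 − (+0.52)·225] / 20500 = -0.004305
∂z/∂y = [(-305)·(+0.52) − (-125)·(+1.15)] / 20500 = -0.0007244
Steepest decrease is along −∇f = (+0.004305 E, +0.0007244 N) → east.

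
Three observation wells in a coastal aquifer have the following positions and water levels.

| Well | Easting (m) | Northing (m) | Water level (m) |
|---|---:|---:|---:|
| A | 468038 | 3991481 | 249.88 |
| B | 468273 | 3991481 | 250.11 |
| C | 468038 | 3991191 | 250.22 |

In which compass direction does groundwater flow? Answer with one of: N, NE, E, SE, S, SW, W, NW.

∂h/∂x = (250.11 − 249.88) / (468273 − 468038) = +0.0009787
∂h/∂y = (250.22 − 249.88) / (3991191 − 3991481) = -0.001172
Flow = −∇h = (-0.0009787 east, +0.001172 north), which points northwest.

NW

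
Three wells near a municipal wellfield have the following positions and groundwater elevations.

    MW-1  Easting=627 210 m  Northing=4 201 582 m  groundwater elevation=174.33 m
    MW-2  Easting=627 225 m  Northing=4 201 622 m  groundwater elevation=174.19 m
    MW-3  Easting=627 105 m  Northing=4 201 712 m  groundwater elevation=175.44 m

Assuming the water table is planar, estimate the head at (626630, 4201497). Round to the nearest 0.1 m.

With h = a·x + b·y + c and MW-1 as origin, the differences give:
  15·a + 40·b = -0.14
  (-105)·a + 130·b = +1.11
Eliminate b (×130 and ×40, subtract): 6150·a = -62.600 → a = ∂h/∂x = -0.01018
Back-substitute: b = ∂h/∂y = +0.0003171.
h(626630, 4201497) = 174.33 + (-0.01018)·(-580) + (+0.0003171)·(-85) = 174.33 +5.904 -0.027 = 180.207 m.

180.2 m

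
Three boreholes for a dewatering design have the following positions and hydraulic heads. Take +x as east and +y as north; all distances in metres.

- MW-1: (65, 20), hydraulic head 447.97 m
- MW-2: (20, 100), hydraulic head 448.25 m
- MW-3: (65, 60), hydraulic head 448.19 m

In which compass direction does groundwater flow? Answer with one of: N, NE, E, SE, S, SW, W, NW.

With h = a·x + b·y + c and MW-1 as origin, the differences give:
  (-45)·a + 80·b = +0.28
  0·a + 40·b = +0.22
Eliminate b (×40 and ×80, subtract): -1800·a = -6.400 → a = ∂h/∂x = +0.003556
Back-substitute: b = ∂h/∂y = +0.005500.
Flow = −∇h = (-0.003556 east, -0.005500 north), which points southwest.

SW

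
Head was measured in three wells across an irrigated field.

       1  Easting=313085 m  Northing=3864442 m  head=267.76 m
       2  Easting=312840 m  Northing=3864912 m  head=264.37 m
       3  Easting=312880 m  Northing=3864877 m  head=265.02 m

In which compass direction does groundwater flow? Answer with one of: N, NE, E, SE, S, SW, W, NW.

W

Differences from 1: to 2 (Δx, Δy, Δh) = (-245, 470, -3.39); to 3 = (-205, 435, -2.74).
Solve a·Δx + b·Δy = Δh: det = (-245)·435 − (-205)·470 = -10225.
∂h/∂x = [(-3.39)·435 − (-2.74)·470] / -10225 = +0.01827
∂h/∂y = [(-245)·(-2.74) − (-205)·(-3.39)] / -10225 = +0.002313
Flow = −∇h = (-0.01827 east, -0.002313 north), which points west.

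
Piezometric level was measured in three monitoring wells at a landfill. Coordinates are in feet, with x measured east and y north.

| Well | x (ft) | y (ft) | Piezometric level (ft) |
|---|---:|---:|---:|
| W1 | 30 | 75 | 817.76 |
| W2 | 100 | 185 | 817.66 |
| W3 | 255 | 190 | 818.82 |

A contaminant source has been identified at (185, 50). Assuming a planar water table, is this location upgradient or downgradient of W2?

With h = a·x + b·y + c and W1 as origin, the differences give:
  70·a + 110·b = -0.10
  225·a + 115·b = +1.06
Eliminate b (×115 and ×110, subtract): -16700·a = -128.100 → a = ∂h/∂x = +0.007671
Back-substitute: b = ∂h/∂y = -0.005790.
Head at (185, 50) = 817.76 + (+0.007671)·(155) + (-0.005790)·(-25) = 819.09 ft.
That is higher than the 817.66 ft at W2, so the point is upgradient.

upgradient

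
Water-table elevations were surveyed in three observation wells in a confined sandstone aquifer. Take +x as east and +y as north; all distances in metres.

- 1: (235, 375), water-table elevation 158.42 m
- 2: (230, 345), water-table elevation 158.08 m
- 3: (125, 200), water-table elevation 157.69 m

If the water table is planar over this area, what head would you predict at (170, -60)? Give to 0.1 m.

With h = a·x + b·y + c and 1 as origin, the differences give:
  (-5)·a + (-30)·b = -0.34
  (-110)·a + (-175)·b = -0.73
Eliminate b (×(-175) and ×(-30), subtract): -2425·a = 37.600 → a = ∂h/∂x = -0.01551
Back-substitute: b = ∂h/∂y = +0.01392.
h(170, -60) = 158.42 + (-0.01551)·(-65) + (+0.01392)·(-435) = 158.42 +1.008 -6.054 = 153.374 m.

153.4 m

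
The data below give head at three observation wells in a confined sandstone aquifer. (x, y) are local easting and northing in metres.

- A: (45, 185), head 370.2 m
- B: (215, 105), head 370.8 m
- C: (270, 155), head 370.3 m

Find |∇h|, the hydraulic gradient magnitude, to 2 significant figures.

Differences from A: to B (Δx, Δy, Δh) = (170, -80, +0.6); to C = (225, -30, +0.1).
Determinant of the coordinate differences = 170·(-30) − 225·(-80) = 12900.
∂h/∂x = [(+0.6)·(-30) − (+0.1)·(-80)] / 12900 = -0.0007752
∂h/∂y = [170·(+0.1) − 225·(+0.6)] / 12900 = -0.009147
|∇h| = √(-0.0007752² + -0.009147²) = 0.00918

0.0092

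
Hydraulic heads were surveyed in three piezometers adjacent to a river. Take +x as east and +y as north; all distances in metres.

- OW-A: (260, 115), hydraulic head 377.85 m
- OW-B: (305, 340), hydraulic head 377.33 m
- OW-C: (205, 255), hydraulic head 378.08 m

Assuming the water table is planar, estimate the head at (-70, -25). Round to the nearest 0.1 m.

Three-point gradient (reference OW-A): Δ to OW-B = (45, 225, -0.52), Δ to OW-C = (-55, 140, +0.23).
∂h/∂x = -0.006669, ∂h/∂y = -0.0009772 (det = 18675).
h(-70, -25) = 377.85 + (-0.006669)·(-330) + (-0.0009772)·(-140) = 377.85 +2.201 +0.137 = 380.188 m.

380.2 m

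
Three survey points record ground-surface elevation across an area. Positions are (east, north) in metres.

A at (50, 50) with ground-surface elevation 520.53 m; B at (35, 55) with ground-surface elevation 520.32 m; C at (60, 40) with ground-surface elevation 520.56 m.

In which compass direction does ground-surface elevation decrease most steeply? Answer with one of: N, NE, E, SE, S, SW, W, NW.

With z = a·x + b·y + c and A as origin, the differences give:
  (-15)·a + 5·b = -0.21
  10·a + (-10)·b = +0.03
Eliminate b (×(-10) and ×5, subtract): 100·a = 1.950 → a = ∂z/∂x = +0.01950
Back-substitute: b = ∂z/∂y = +0.01650.
Steepest decrease is along −∇f = (-0.01950 E, -0.01650 N) → southwest.

SW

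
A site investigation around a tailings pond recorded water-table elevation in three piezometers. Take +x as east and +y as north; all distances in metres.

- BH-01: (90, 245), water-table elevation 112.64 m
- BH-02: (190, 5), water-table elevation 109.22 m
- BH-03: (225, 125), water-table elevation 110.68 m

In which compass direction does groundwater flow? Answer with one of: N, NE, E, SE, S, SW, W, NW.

S

With h = a·x + b·y + c and BH-01 as origin, the differences give:
  100·a + (-240)·b = -3.42
  135·a + (-120)·b = -1.96
Eliminate b (×(-120) and ×(-240), subtract): 20400·a = -60.000 → a = ∂h/∂x = -0.002941
Back-substitute: b = ∂h/∂y = +0.01302.
Flow = −∇h = (+0.002941 east, -0.01302 north), which points south.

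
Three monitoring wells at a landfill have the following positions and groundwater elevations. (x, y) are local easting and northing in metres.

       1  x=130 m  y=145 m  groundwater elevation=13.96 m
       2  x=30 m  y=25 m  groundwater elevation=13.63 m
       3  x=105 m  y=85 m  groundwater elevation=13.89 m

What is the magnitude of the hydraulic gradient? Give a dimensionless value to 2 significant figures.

With h = a·x + b·y + c and 1 as origin, the differences give:
  (-100)·a + (-120)·b = -0.33
  (-25)·a + (-60)·b = -0.07
Eliminate b (×(-60) and ×(-120), subtract): 3000·a = 11.400 → a = ∂h/∂x = +0.003800
Back-substitute: b = ∂h/∂y = -0.0004167.
|∇h| = √(0.003800² + -0.0004167²) = 0.003823

0.0038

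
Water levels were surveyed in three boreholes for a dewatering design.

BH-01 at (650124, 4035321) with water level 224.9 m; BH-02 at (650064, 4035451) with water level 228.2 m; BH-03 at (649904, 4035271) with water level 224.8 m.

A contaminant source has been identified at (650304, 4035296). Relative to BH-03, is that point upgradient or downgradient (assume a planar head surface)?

downgradient

Differences from BH-01: to BH-02 (Δx, Δy, Δh) = (-60, 130, +3.3); to BH-03 = (-220, -50, -0.1).
Determinant of the coordinate differences = (-60)·(-50) − (-220)·130 = 31600.
∂h/∂x = [(+3.3)·(-50) − (-0.1)·130] / 31600 = -0.004810
∂h/∂y = [(-60)·(-0.1) − (-220)·(+3.3)] / 31600 = +0.02316
Head at (650304, 4035296) = 224.9 + (-0.004810)·(180) + (+0.02316)·(-25) = 223.46 m.
That is lower than the 224.8 m at BH-03, so the point is downgradient.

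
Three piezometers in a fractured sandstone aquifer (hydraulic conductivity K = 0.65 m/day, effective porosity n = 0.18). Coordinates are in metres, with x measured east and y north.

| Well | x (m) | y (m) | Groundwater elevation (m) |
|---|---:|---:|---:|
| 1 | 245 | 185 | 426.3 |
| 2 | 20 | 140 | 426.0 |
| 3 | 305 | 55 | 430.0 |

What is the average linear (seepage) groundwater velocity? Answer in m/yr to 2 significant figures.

35 m/yr

With h = a·x + b·y + c and 1 as origin, the differences give:
  (-225)·a + (-45)·b = -0.3
  60·a + (-130)·b = +3.7
Eliminate b (×(-130) and ×(-45), subtract): 31950·a = 205.50 → a = ∂h/∂x = +0.006432
Back-substitute: b = ∂h/∂y = -0.02549.
|∇h| = √(0.006432² + -0.02549²) = 0.02629
Seepage velocity v = K·i/n = 0.65 × 0.02629 / 0.18 = 0.09494 m/day = 34.68 m/yr.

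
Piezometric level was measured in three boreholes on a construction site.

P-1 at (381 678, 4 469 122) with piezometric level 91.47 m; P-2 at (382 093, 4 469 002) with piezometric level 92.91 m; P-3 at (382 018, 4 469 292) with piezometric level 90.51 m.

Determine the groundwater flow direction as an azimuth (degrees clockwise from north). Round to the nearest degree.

Taking P-1 as reference: P-2−P-1 = (415, -120, +1.44); P-3−P-1 = (340, 170, -0.96).
Solve a·Δx + b·Δy = Δh: det = 415·170 − 340·(-120) = 111350.
∂h/∂x = [(+1.44)·170 − (-0.96)·(-120)] / 111350 = +0.001164
∂h/∂y = [415·(-0.96) − 340·(+1.44)] / 111350 = -0.007975
Flow direction (−∇h) has components (-0.001164 E, +0.007975 N).
Azimuth = atan2(E, N) = atan2(-0.001164, +0.007975) = 351.7° ≈ 352°.

352°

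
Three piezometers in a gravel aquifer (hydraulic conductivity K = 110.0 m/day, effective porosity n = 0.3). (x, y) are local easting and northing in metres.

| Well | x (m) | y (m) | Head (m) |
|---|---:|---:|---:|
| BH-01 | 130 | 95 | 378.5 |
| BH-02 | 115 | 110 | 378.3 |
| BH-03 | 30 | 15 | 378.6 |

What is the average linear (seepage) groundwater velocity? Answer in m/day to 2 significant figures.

3.5 m/day

With h = a·x + b·y + c and BH-01 as origin, the differences give:
  (-15)·a + 15·b = -0.2
  (-100)·a + (-80)·b = +0.1
Eliminate b (×(-80) and ×15, subtract): 2700·a = 14.50 → a = ∂h/∂x = +0.005370
Back-substitute: b = ∂h/∂y = -0.007963.
|∇h| = √(0.005370² + -0.007963²) = 0.009604
Seepage velocity v = K·i/n = 110.0 × 0.009604 / 0.3 = 3.521 m/day.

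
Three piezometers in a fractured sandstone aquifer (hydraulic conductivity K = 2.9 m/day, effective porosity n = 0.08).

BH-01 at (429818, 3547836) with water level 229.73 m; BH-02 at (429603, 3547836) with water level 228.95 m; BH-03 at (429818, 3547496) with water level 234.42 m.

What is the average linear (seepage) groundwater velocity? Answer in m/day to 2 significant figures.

0.52 m/day

∂h/∂x = (228.95 − 229.73) / (429603 − 429818) = +0.003628
∂h/∂y = (234.42 − 229.73) / (3547496 − 3547836) = -0.01379
|∇h| = √(0.003628² + -0.01379²) = 0.01426
Seepage velocity v = K·i/n = 2.9 × 0.01426 / 0.08 = 0.5169 m/day.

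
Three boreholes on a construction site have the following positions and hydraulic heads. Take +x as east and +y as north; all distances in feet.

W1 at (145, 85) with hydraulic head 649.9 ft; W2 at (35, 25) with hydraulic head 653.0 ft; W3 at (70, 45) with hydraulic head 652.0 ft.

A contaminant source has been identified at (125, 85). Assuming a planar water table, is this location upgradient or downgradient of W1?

upgradient

Taking W1 as reference: W2−W1 = (-110, -60, +3.1); W3−W1 = (-75, -40, +2.1).
Solve a·Δx + b·Δy = Δh: det = (-110)·(-40) − (-75)·(-60) = -100.
∂h/∂x = [(+3.1)·(-40) − (+2.1)·(-60)] / -100 = -0.02000
∂h/∂y = [(-110)·(+2.1) − (-75)·(+3.1)] / -100 = -0.01500
Head at (125, 85) = 649.9 + (-0.02000)·(-20) + (-0.01500)·(0) = 650.30 ft.
That is higher than the 649.9 ft at W1, so the point is upgradient.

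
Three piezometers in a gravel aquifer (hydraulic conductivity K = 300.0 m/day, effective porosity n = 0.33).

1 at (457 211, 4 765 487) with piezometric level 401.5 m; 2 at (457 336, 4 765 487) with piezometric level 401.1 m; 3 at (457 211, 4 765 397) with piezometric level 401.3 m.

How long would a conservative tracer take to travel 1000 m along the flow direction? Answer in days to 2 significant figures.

280 days

∂h/∂x = (401.1 − 401.5) / (457336 − 457211) = -0.003200
∂h/∂y = (401.3 − 401.5) / (4765397 − 4765487) = +0.002222
|∇h| = √(-0.003200² + 0.002222²) = 0.003896
Seepage velocity v = K·i/n = 300.0 × 0.003896 / 0.33 = 3.542 m/day.
t = 1000 / 3.542 = 282.3 days.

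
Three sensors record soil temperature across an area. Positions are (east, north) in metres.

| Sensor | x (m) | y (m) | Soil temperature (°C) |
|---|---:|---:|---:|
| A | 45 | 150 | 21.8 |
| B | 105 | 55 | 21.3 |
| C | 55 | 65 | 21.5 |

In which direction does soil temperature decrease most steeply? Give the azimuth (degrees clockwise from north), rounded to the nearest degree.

Three-point gradient (reference A): Δ to B = (60, -95, -0.5), Δ to C = (10, -85, -0.3).
∂T/∂x = -0.003373, ∂T/∂y = +0.003133 (det = -4150).
Steepest decrease is along −∇f: components (+0.003373 E, -0.003133 N).
Azimuth = atan2(+0.003373, -0.003133) = 132.9° ≈ 133°.

133°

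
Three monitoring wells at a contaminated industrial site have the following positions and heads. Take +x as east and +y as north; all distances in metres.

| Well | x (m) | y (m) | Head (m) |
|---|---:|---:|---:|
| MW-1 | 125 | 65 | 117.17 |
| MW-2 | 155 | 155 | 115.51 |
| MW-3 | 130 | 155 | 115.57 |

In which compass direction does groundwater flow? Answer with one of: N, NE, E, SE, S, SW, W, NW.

N

Three-point gradient (reference MW-1): Δ to MW-2 = (30, 90, -1.66), Δ to MW-3 = (5, 90, -1.60).
∂h/∂x = -0.002400, ∂h/∂y = -0.01764 (det = 2250).
Flow = −∇h = (+0.002400 east, +0.01764 north), which points north.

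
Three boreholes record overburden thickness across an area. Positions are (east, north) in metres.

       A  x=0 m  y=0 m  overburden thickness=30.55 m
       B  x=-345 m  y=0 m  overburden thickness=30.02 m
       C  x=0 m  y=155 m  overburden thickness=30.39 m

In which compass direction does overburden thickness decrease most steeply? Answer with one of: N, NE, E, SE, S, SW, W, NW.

∂d/∂x = (30.02 − 30.55) / (-345 − 0) = +0.001536
∂d/∂y = (30.39 − 30.55) / (155 − 0) = -0.001032
Steepest decrease is along −∇f = (-0.001536 E, +0.001032 N) → northwest.

NW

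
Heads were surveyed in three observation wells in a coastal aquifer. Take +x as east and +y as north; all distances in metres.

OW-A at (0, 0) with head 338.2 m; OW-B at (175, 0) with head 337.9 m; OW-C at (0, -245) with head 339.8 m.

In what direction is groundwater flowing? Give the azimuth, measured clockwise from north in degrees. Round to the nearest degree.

∂h/∂x = (337.9 − 338.2) / (175 − 0) = -0.001714
∂h/∂y = (339.8 − 338.2) / (-245 − 0) = -0.006531
Flow direction (−∇h) has components (+0.001714 E, +0.006531 N).
Azimuth = atan2(E, N) = atan2(+0.001714, +0.006531) = 14.7° ≈ 015°.

015°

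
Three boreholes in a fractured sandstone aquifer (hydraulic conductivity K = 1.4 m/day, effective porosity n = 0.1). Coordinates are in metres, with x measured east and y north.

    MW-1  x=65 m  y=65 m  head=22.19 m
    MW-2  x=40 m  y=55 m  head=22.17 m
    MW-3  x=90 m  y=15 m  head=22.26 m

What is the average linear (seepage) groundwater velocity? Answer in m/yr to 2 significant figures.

7.2 m/yr

Taking MW-1 as reference: MW-2−MW-1 = (-25, -10, -0.02); MW-3−MW-1 = (25, -50, +0.07).
Determinant of the coordinate differences = (-25)·(-50) − 25·(-10) = 1500.
∂h/∂x = [(-0.02)·(-50) − (+0.07)·(-10)] / 1500 = +0.001133
∂h/∂y = [(-25)·(+0.07) − 25·(-0.02)] / 1500 = -0.0008333
|∇h| = √(0.001133² + -0.0008333²) = 0.001406
Seepage velocity v = K·i/n = 1.4 × 0.001406 / 0.1 = 0.01968 m/day = 7.188 m/yr.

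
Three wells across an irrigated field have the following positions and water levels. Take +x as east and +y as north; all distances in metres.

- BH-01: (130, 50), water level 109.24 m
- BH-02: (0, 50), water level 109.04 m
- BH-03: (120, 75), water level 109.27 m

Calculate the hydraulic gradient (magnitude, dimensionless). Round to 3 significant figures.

Three-point gradient (reference BH-01): Δ to BH-02 = (-130, 0, -0.20), Δ to BH-03 = (-10, 25, +0.03).
∂h/∂x = +0.001538, ∂h/∂y = +0.001815 (det = -3250).
|∇h| = √(0.001538² + 0.001815²) = 0.002379

0.00238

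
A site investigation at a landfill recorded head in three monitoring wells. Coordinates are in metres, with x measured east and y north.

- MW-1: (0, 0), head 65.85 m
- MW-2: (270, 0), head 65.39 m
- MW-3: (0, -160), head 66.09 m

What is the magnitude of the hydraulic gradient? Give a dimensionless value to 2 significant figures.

∂h/∂x = (65.39 − 65.85) / (270 − 0) = -0.001704
∂h/∂y = (66.09 − 65.85) / (-160 − 0) = -0.001500
|∇h| = √(-0.001704² + -0.001500²) = 0.00227

0.0023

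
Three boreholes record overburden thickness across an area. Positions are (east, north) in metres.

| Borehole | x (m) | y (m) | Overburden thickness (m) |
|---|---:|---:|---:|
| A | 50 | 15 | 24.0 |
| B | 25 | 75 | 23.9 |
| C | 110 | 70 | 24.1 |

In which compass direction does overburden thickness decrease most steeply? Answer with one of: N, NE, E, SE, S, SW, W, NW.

W

Taking A as reference: B−A = (-25, 60, -0.1); C−A = (60, 55, +0.1).
Solve a·Δx + b·Δy = Δd: det = (-25)·55 − 60·60 = -4975.
∂d/∂x = [(-0.1)·55 − (+0.1)·60] / -4975 = +0.002312
∂d/∂y = [(-25)·(+0.1) − 60·(-0.1)] / -4975 = -0.0007035
Steepest decrease is along −∇f = (-0.002312 E, +0.0007035 N) → west.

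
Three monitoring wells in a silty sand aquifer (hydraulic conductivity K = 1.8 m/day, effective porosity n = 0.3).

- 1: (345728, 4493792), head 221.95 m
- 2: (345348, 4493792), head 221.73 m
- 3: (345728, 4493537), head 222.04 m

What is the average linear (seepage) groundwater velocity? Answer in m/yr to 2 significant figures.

1.5 m/yr

∂h/∂x = (221.73 − 221.95) / (345348 − 345728) = +0.0005789
∂h/∂y = (222.04 − 221.95) / (4493537 − 4493792) = -0.0003529
|∇h| = √(0.0005789² + -0.0003529²) = 0.000678
Seepage velocity v = K·i/n = 1.8 × 0.000678 / 0.3 = 0.004068 m/day = 1.486 m/yr.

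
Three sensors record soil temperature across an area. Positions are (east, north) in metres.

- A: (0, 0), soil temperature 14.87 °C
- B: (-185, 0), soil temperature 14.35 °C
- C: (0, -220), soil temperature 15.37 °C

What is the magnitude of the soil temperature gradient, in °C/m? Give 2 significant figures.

∂T/∂x = (14.35 − 14.87) / (-185 − 0) = +0.002811
∂T/∂y = (15.37 − 14.87) / (-220 − 0) = -0.002273
|∇f| = √(0.002811² + -0.002273²) = 0.003615 °C/m

0.0036 °C/m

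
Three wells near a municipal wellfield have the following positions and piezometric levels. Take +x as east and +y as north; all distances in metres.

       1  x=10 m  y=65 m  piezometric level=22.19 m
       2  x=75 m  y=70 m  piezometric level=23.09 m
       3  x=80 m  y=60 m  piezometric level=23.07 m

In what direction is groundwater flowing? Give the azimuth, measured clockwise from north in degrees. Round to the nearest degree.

237°

Three-point gradient (reference 1): Δ to 2 = (65, 5, +0.90), Δ to 3 = (70, -5, +0.88).
∂h/∂x = +0.01319, ∂h/∂y = +0.008593 (det = -675).
Flow direction (−∇h) has components (-0.01319 E, -0.008593 N).
Azimuth = atan2(E, N) = atan2(-0.01319, -0.008593) = 236.9° ≈ 237°.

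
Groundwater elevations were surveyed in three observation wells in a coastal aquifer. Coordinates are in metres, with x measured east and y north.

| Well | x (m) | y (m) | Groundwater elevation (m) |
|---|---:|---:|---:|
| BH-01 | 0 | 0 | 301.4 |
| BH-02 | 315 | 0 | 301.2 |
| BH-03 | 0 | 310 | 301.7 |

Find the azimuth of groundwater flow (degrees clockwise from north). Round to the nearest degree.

∂h/∂x = (301.2 − 301.4) / (315 − 0) = -0.0006349
∂h/∂y = (301.7 − 301.4) / (310 − 0) = +0.0009677
Flow direction (−∇h) has components (+0.0006349 E, -0.0009677 N).
Azimuth = atan2(E, N) = atan2(+0.0006349, -0.0009677) = 146.7° ≈ 147°.

147°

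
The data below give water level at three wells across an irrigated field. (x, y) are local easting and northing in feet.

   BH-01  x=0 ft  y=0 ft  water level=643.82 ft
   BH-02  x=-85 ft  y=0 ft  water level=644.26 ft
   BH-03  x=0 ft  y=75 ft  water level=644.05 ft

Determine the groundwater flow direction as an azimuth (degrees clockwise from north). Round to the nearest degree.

∂h/∂x = (644.26 − 643.82) / (-85 − 0) = -0.005176
∂h/∂y = (644.05 − 643.82) / (75 − 0) = +0.003067
Flow direction (−∇h) has components (+0.005176 E, -0.003067 N).
Azimuth = atan2(E, N) = atan2(+0.005176, -0.003067) = 120.6° ≈ 121°.

121°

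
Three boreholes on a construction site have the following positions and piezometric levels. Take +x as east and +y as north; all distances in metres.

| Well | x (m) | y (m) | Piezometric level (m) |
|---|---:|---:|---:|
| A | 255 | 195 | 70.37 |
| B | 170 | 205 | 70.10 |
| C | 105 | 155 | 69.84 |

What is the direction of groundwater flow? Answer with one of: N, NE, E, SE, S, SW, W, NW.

Three-point gradient (reference A): Δ to B = (-85, 10, -0.27), Δ to C = (-150, -40, -0.53).
∂h/∂x = +0.003286, ∂h/∂y = +0.0009286 (det = 4900).
Flow = −∇h = (-0.003286 east, -0.0009286 north), which points west.

W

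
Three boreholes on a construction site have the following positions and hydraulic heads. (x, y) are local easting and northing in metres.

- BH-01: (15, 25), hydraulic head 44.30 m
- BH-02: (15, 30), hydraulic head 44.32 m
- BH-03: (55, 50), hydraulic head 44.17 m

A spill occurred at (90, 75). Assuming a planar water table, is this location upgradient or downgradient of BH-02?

downgradient

With h = a·x + b·y + c and BH-01 as origin, the differences give:
  0·a + 5·b = +0.02
  40·a + 25·b = -0.13
Eliminate b (×25 and ×5, subtract): -200·a = 1.150 → a = ∂h/∂x = -0.005750
Back-substitute: b = ∂h/∂y = +0.004000.
Head at (90, 75) = 44.30 + (-0.005750)·(75) + (+0.004000)·(50) = 44.07 m.
That is lower than the 44.32 m at BH-02, so the point is downgradient.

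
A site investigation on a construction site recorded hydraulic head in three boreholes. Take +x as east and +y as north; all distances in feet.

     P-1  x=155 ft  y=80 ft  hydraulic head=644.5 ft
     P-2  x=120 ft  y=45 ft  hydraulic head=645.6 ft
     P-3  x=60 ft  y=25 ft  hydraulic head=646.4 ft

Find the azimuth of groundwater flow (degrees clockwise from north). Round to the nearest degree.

Taking P-1 as reference: P-2−P-1 = (-35, -35, +1.1); P-3−P-1 = (-95, -55, +1.9).
Solve a·Δx + b·Δy = Δh: det = (-35)·(-55) − (-95)·(-35) = -1400.
∂h/∂x = [(+1.1)·(-55) − (+1.9)·(-35)] / -1400 = -0.004286
∂h/∂y = [(-35)·(+1.9) − (-95)·(+1.1)] / -1400 = -0.02714
Flow direction (−∇h) has components (+0.004286 E, +0.02714 N).
Azimuth = atan2(E, N) = atan2(+0.004286, +0.02714) = 9.0° ≈ 009°.

009°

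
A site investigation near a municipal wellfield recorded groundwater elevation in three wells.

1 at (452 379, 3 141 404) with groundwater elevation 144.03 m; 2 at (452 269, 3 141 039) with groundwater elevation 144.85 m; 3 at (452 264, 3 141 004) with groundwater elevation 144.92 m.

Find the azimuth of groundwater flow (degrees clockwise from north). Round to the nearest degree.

With h = a·x + b·y + c and 1 as origin, the differences give:
  (-110)·a + (-365)·b = +0.82
  (-115)·a + (-400)·b = +0.89
Eliminate b (×(-400) and ×(-365), subtract): 2025·a = -3.150 → a = ∂h/∂x = -0.001556
Back-substitute: b = ∂h/∂y = -0.001778.
Flow direction (−∇h) has components (+0.001556 E, +0.001778 N).
Azimuth = atan2(E, N) = atan2(+0.001556, +0.001778) = 41.2° ≈ 041°.

041°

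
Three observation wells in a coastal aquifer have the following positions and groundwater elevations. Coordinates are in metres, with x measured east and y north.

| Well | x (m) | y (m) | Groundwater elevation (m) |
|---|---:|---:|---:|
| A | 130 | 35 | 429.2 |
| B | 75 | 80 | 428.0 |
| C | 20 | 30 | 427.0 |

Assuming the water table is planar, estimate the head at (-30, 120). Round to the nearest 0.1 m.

With h = a·x + b·y + c and A as origin, the differences give:
  (-55)·a + 45·b = -1.2
  (-110)·a + (-5)·b = -2.2
Eliminate b (×(-5) and ×45, subtract): 5225·a = 105.00 → a = ∂h/∂x = +0.02010
Back-substitute: b = ∂h/∂y = -0.002105.
h(-30, 120) = 429.2 + (+0.02010)·(-160) + (-0.002105)·(85) = 429.2 -3.215 -0.179 = 425.806 m.

425.8 m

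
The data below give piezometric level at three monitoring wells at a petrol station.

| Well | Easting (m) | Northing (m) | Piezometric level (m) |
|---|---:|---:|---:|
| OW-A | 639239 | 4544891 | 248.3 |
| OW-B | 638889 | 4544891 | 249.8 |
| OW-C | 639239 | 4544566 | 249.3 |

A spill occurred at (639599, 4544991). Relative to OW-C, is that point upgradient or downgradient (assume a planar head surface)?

∂h/∂x = (249.8 − 248.3) / (638889 − 639239) = -0.004286
∂h/∂y = (249.3 − 248.3) / (4544566 − 4544891) = -0.003077
Head at (639599, 4544991) = 248.3 + (-0.004286)·(360) + (-0.003077)·(100) = 246.45 m.
That is lower than the 249.3 m at OW-C, so the point is downgradient.

downgradient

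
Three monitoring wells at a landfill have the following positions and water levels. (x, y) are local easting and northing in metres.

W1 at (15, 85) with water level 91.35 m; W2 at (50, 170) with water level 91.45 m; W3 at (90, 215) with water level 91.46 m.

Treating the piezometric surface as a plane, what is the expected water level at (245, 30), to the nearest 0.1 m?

Taking W1 as reference: W2−W1 = (35, 85, +0.10); W3−W1 = (75, 130, +0.11).
Solve a·Δx + b·Δy = Δh: det = 35·130 − 75·85 = -1825.
∂h/∂x = [(+0.10)·130 − (+0.11)·85] / -1825 = -0.002000
∂h/∂y = [35·(+0.11) − 75·(+0.10)] / -1825 = +0.002000
h(245, 30) = 91.35 + (-0.002000)·(230) + (+0.002000)·(-55) = 91.35 -0.460 -0.110 = 90.780 m.

90.8 m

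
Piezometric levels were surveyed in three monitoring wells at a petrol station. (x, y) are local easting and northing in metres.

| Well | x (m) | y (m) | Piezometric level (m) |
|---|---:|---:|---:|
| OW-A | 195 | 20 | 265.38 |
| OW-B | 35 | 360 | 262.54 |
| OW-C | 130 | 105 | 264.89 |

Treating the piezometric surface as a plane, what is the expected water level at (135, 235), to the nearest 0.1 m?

263.2 m

Differences from OW-A: to OW-B (Δx, Δy, Δh) = (-160, 340, -2.84); to OW-C = (-65, 85, -0.49).
Solve a·Δx + b·Δy = Δh: det = (-160)·85 − (-65)·340 = 8500.
∂h/∂x = [(-2.84)·85 − (-0.49)·340] / 8500 = -0.008800
∂h/∂y = [(-160)·(-0.49) − (-65)·(-2.84)] / 8500 = -0.01249
h(135, 235) = 265.38 + (-0.008800)·(-60) + (-0.01249)·(215) = 265.38 +0.528 -2.686 = 263.222 m.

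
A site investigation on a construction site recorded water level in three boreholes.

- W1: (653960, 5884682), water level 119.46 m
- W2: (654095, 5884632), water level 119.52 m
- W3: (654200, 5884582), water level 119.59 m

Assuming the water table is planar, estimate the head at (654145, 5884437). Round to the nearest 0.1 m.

Three-point gradient (reference W1): Δ to W2 = (135, -50, +0.06), Δ to W3 = (240, -100, +0.13).
∂h/∂x = -0.0003333, ∂h/∂y = -0.002100 (det = -1500).
h(654145, 5884437) = 119.46 + (-0.0003333)·(185) + (-0.002100)·(-245) = 119.46 -0.062 +0.515 = 119.913 m.

119.9 m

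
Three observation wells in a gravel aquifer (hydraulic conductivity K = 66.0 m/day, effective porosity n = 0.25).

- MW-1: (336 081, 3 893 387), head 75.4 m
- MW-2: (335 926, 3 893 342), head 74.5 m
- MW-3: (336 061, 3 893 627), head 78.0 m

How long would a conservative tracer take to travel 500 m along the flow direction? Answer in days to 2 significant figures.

With h = a·x + b·y + c and MW-1 as origin, the differences give:
  (-155)·a + (-45)·b = -0.9
  (-20)·a + 240·b = +2.6
Eliminate b (×240 and ×(-45), subtract): -38100·a = -99.00 → a = ∂h/∂x = +0.002598
Back-substitute: b = ∂h/∂y = +0.01105.
|∇h| = √(0.002598² + 0.01105²) = 0.01135
Seepage velocity v = K·i/n = 66.0 × 0.01135 / 0.25 = 2.996 m/day.
t = 500 / 2.996 = 166.9 days.

170 days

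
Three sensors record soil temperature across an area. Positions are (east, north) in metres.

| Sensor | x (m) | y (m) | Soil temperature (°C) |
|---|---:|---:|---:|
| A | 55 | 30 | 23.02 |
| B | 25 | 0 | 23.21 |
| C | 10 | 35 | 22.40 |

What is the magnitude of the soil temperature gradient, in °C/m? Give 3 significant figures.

0.0216 °C/m

Differences from A: to B (Δx, Δy, Δh) = (-30, -30, +0.19); to C = (-45, 5, -0.62).
Determinant of the coordinate differences = (-30)·5 − (-45)·(-30) = -1500.
∂T/∂x = [(+0.19)·5 − (-0.62)·(-30)] / -1500 = +0.01177
∂T/∂y = [(-30)·(-0.62) − (-45)·(+0.19)] / -1500 = -0.01810
|∇f| = √(0.01177² + -0.01810²) = 0.02159 °C/m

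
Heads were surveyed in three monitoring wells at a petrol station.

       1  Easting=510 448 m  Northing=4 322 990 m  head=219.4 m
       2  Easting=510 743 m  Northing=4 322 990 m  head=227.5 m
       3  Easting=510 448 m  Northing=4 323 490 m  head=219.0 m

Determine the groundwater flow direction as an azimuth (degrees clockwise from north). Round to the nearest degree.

∂h/∂x = (227.5 − 219.4) / (510743 − 510448) = +0.02746
∂h/∂y = (219.0 − 219.4) / (4323490 − 4322990) = -0.0008000
Flow direction (−∇h) has components (-0.02746 E, +0.0008000 N).
Azimuth = atan2(E, N) = atan2(-0.02746, +0.0008000) = 271.7° ≈ 272°.

272°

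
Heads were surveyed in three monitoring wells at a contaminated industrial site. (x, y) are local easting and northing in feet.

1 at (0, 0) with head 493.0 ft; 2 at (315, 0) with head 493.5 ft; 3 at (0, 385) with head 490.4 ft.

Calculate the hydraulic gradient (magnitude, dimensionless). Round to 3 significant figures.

∂h/∂x = (493.5 − 493.0) / (315 − 0) = +0.001587
∂h/∂y = (490.4 − 493.0) / (385 − 0) = -0.006753
|∇h| = √(0.001587² + -0.006753²) = 0.006937

0.00694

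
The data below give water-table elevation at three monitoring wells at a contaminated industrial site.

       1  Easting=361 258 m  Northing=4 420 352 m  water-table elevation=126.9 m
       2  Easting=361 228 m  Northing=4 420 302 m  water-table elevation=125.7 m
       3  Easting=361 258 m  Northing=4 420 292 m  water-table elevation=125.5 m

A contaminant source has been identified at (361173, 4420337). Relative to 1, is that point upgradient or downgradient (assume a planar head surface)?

Taking 1 as reference: 2−1 = (-30, -50, -1.2); 3−1 = (0, -60, -1.4).
Solve a·Δx + b·Δy = Δh: det = (-30)·(-60) − 0·(-50) = 1800.
∂h/∂x = [(-1.2)·(-60) − (-1.4)·(-50)] / 1800 = +0.001111
∂h/∂y = [(-30)·(-1.4) − 0·(-1.2)] / 1800 = +0.02333
Head at (361173, 4420337) = 126.9 + (+0.001111)·(-85) + (+0.02333)·(-15) = 126.46 m.
That is lower than the 126.9 m at 1, so the point is downgradient.

downgradient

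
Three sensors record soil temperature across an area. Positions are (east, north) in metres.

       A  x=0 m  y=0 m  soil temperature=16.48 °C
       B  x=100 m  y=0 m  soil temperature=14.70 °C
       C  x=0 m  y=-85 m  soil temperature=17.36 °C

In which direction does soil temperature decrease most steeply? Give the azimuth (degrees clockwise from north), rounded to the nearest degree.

060°

∂T/∂x = (14.70 − 16.48) / (100 − 0) = -0.01780
∂T/∂y = (17.36 − 16.48) / (-85 − 0) = -0.01035
Steepest decrease is along −∇f: components (+0.01780 E, +0.01035 N).
Azimuth = atan2(+0.01780, +0.01035) = 59.8° ≈ 060°.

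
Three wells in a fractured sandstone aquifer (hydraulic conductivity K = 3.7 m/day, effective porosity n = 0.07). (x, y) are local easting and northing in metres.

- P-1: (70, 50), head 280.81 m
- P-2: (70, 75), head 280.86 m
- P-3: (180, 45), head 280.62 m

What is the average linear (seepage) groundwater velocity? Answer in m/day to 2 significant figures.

Three-point gradient (reference P-1): Δ to P-2 = (0, 25, +0.05), Δ to P-3 = (110, -5, -0.19).
∂h/∂x = -0.001636, ∂h/∂y = +0.002000 (det = -2750).
|∇h| = √(-0.001636² + 0.002000²) = 0.002584
Seepage velocity v = K·i/n = 3.7 × 0.002584 / 0.07 = 0.1366 m/day.

0.14 m/day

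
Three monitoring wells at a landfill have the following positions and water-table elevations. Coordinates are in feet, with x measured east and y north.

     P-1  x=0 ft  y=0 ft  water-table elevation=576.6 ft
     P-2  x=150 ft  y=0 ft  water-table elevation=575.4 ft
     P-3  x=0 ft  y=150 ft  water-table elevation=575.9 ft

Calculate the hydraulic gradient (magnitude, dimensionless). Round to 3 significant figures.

0.00926

∂h/∂x = (575.4 − 576.6) / (150 − 0) = -0.008000
∂h/∂y = (575.9 − 576.6) / (150 − 0) = -0.004667
|∇h| = √(-0.008000² + -0.004667²) = 0.009262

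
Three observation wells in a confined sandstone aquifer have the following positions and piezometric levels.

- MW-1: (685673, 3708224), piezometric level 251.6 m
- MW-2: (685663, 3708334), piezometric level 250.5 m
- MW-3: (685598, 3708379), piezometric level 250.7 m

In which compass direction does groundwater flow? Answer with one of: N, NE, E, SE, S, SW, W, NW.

Differences from MW-1: to MW-2 (Δx, Δy, Δh) = (-10, 110, -1.1); to MW-3 = (-75, 155, -0.9).
Determinant of the coordinate differences = (-10)·155 − (-75)·110 = 6700.
∂h/∂x = [(-1.1)·155 − (-0.9)·110] / 6700 = -0.01067
∂h/∂y = [(-10)·(-0.9) − (-75)·(-1.1)] / 6700 = -0.01097
Flow = −∇h = (+0.01067 east, +0.01097 north), which points northeast.

NE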